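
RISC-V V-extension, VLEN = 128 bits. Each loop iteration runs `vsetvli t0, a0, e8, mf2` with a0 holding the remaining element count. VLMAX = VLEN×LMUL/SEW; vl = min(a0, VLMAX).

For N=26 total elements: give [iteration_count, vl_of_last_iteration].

[iterations, last_vl] = [4, 2]

VLMAX = (128 × 1/2) / 8 = 8 lanes
26 elements at 8/iter → 4 passes, remainder 2 on the last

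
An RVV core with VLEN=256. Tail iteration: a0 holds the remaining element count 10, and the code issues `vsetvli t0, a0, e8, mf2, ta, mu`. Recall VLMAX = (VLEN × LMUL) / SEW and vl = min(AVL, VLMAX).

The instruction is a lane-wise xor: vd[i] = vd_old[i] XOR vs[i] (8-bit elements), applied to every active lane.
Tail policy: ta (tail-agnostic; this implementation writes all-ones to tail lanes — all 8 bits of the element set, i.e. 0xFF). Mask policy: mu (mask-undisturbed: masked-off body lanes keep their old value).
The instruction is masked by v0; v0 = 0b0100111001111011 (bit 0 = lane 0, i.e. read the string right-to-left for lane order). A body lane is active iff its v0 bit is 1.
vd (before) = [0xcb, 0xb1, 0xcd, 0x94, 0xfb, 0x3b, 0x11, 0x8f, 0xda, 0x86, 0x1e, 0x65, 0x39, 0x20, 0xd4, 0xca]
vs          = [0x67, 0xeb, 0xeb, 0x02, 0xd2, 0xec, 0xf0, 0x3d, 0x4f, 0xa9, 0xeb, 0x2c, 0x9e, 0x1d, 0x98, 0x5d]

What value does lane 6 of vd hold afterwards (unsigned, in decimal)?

lanes per group: 256·1/2/8 = 16
AVL=10 ≤ VLMAX=16, so vl = 10
vd[0] xor(0xcb,0x67) -> 0xac
vd[1] xor(0xb1,0xeb) -> 0x5a
vd[2] mask-off/keep -> 0xcd
vd[3] xor(0x94,0x02) -> 0x96
vd[4] xor(0xfb,0xd2) -> 0x29
vd[5] xor(0x3b,0xec) -> 0xd7
vd[6] xor(0x11,0xf0) -> 0xe1
vd[7] mask-off/keep -> 0x8f
vd[8] mask-off/keep -> 0xda
vd[9] xor(0x86,0xa9) -> 0x2f
vd[10] tail/ones -> 0xff
vd[11] tail/ones -> 0xff
vd[12] tail/ones -> 0xff
vd[13] tail/ones -> 0xff
vd[14] tail/ones -> 0xff
vd[15] tail/ones -> 0xff

vd[6] = 225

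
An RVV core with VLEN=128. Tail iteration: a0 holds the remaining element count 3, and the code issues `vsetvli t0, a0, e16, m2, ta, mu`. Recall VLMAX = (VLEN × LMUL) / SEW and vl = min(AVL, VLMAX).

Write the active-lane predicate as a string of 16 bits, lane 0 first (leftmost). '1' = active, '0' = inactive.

predicate = 1110000000000000

lanes per group: 128·2/16 = 16
vl = min(AVL, VLMAX) = min(3, 16) = 3
bits (lane 0 leftmost): 1110000000000000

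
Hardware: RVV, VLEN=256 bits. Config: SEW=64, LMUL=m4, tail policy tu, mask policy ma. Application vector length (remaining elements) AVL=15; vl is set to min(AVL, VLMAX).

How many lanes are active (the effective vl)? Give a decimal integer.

VLMAX = VLEN×LMUL/SEW = 256×4/64 = 16
vl ← min(15, 16) = 15

vl = 15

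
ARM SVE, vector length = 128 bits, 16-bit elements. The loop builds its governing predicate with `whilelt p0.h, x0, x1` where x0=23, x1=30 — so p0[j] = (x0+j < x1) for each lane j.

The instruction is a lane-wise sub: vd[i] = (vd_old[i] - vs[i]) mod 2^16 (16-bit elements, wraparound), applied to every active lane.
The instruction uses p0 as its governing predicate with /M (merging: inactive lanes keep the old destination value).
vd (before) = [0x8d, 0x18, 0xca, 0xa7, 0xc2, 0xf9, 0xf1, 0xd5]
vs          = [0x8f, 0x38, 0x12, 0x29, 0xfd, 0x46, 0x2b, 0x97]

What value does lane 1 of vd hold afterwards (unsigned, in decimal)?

128-bit reg / 16-bit elem → 8 lanes
p0[j] = (23+j < 30); true for j=0..6 → 7 lanes set
lane  0: sub(0x8d,0x8f) ⇒ 0xfffe
lane  1: sub(0x18,0x38) ⇒ 0xffe0
lane  2: sub(0xca,0x12) ⇒ 0xb8
lane  3: sub(0xa7,0x29) ⇒ 0x7e
lane  4: sub(0xc2,0xfd) ⇒ 0xffc5
lane  5: sub(0xf9,0x46) ⇒ 0xb3
lane  6: sub(0xf1,0x2b) ⇒ 0xc6
lane  7: tail/keep ⇒ 0xd5

vd[1] = 65504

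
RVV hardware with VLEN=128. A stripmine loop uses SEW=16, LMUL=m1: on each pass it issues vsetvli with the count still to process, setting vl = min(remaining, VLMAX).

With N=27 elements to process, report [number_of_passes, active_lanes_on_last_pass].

lanes per group: 128·1/16 = 8
iterations = ceil(27/8) = 4; final-pass vl = 3

[iterations, last_vl] = [4, 3]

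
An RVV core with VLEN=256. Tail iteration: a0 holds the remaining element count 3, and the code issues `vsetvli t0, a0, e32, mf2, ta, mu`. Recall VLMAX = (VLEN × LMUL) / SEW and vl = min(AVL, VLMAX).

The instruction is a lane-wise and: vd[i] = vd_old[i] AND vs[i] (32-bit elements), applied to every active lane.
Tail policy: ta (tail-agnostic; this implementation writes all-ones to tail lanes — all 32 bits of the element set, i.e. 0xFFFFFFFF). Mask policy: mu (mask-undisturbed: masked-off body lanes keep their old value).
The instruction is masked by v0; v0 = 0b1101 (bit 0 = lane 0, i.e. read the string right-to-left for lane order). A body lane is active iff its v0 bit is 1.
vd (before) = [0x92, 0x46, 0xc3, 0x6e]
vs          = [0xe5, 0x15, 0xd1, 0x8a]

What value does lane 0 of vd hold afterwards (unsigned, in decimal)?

VLMAX = VLEN×LMUL/SEW = 256×1/2/32 = 4
vl ← min(3, 4) = 3
  i=0: and(0x92,0xe5) → 128
  i=1: mask-off/keep → 70
  i=2: and(0xc3,0xd1) → 193
  i=3: tail/ones → 4294967295

vd[0] = 128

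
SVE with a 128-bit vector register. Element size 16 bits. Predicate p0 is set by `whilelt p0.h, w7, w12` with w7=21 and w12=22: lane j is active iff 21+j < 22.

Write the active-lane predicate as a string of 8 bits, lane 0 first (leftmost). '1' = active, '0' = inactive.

lane count: 128 div 16 = 8
whilelt: lane j active iff 21+j < 22 → j < 1 → 1 active
bits (lane 0 leftmost): 10000000

predicate = 10000000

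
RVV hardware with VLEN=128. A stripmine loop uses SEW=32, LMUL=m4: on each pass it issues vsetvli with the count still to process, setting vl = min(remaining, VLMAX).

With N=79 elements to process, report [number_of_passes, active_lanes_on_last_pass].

lanes per group: 128·4/32 = 16
N=79: ⌈79/16⌉ = 5 iters; last vl = 79 − 4×16 = 15

[iterations, last_vl] = [5, 15]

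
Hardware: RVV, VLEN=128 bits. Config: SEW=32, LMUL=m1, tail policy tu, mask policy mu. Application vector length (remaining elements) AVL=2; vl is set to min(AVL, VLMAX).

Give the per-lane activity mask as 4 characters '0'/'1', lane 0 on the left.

VLMAX = (128 × 1) / 32 = 4 lanes
vl = min(AVL, VLMAX) = min(2, 4) = 2
bits (lane 0 leftmost): 1100

predicate = 1100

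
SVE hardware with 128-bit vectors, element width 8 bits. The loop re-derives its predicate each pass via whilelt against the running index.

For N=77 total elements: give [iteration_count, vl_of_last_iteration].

register lanes = 128/8 = 16
iterations = ceil(77/16) = 5; final-pass vl = 13

[iterations, last_vl] = [5, 13]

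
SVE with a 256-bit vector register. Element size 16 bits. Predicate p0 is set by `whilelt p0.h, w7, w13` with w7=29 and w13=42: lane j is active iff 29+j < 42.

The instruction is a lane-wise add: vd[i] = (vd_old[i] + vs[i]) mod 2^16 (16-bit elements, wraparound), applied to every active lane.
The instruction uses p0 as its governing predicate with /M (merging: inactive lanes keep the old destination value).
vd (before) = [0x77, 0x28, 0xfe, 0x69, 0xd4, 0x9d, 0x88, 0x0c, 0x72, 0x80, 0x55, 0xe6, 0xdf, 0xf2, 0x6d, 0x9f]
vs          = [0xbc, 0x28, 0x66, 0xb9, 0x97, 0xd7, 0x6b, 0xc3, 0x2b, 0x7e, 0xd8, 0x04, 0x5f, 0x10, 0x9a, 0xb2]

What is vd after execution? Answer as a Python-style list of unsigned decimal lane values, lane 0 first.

register lanes = 256/16 = 16
active while 29+j < 42, i.e. j ∈ [0,13) capped at 16 ⇒ 13
[0] add(0x77,0xbc) = 0x133
[1] add(0x28,0x28) = 0x50
[2] add(0xfe,0x66) = 0x164
[3] add(0x69,0xb9) = 0x122
[4] add(0xd4,0x97) = 0x16b
[5] add(0x9d,0xd7) = 0x174
[6] add(0x88,0x6b) = 0xf3
[7] add(0x0c,0xc3) = 0xcf
[8] add(0x72,0x2b) = 0x9d
[9] add(0x80,0x7e) = 0xfe
[10] add(0x55,0xd8) = 0x12d
[11] add(0xe6,0x04) = 0xea
[12] add(0xdf,0x5f) = 0x13e
[13] tail/keep = 0xf2
[14] tail/keep = 0x6d
[15] tail/keep = 0x9f

vd = [307, 80, 356, 290, 363, 372, 243, 207, 157, 254, 301, 234, 318, 242, 109, 159]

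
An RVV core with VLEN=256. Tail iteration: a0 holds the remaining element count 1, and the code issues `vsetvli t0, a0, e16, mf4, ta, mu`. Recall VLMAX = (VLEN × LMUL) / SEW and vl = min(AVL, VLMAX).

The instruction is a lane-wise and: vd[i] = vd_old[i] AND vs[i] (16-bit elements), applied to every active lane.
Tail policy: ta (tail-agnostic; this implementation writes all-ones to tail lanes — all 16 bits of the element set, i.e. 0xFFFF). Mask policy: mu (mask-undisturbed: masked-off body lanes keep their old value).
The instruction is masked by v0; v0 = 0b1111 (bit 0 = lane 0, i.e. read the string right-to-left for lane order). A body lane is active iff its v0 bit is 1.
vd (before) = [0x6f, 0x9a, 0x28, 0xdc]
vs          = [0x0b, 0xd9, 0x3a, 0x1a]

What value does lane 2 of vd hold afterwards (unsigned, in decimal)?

vd[2] = 65535

VLMAX = (256 × 1/4) / 16 = 4 lanes
vl = min(AVL, VLMAX) = min(1, 4) = 1
vd[0] and(0x6f,0x0b) -> 0x0b
vd[1] tail/ones -> 0xffff
vd[2] tail/ones -> 0xffff
vd[3] tail/ones -> 0xffff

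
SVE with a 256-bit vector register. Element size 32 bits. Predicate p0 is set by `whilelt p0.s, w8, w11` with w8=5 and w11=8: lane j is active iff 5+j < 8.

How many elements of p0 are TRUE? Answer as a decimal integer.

vl = 3

register lanes = 256/32 = 8
p0[j] = (5+j < 8); true for j=0..2 → 3 lanes set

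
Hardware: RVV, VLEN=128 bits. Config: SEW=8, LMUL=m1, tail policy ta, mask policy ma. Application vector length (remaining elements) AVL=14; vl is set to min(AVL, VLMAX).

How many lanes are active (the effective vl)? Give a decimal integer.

lanes per group: 128·1/8 = 16
AVL=14 ≤ VLMAX=16, so vl = 14

vl = 14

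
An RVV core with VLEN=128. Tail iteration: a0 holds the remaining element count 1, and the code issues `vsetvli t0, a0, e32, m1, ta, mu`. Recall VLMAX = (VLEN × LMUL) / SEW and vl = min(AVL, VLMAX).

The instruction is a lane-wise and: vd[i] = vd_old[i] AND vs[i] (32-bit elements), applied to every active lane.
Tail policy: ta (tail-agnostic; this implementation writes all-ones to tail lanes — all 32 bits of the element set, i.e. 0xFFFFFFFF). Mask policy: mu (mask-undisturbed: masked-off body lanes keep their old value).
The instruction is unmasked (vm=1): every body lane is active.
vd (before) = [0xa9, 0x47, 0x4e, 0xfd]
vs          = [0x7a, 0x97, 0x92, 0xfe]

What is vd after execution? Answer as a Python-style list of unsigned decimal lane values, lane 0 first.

vd = [40, 4294967295, 4294967295, 4294967295]

VLMAX = VLEN×LMUL/SEW = 128×1/32 = 4
AVL=1 ≤ VLMAX=4, so vl = 1
[0] and(0xa9,0x7a) = 0x28
[1] tail/ones = 0xffffffff
[2] tail/ones = 0xffffffff
[3] tail/ones = 0xffffffff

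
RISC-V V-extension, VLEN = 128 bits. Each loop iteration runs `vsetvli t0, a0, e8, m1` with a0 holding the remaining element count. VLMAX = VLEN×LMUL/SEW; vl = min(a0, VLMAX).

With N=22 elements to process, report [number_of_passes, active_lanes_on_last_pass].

VLMAX = (128 × 1) / 8 = 16 lanes
N=22: ⌈22/16⌉ = 2 iters; last vl = 22 − 1×16 = 6

[iterations, last_vl] = [2, 6]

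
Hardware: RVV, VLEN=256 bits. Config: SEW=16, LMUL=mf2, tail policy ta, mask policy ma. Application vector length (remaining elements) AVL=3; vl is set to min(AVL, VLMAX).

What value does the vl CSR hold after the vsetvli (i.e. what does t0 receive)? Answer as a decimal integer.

VLMAX = VLEN×LMUL/SEW = 256×1/2/16 = 8
AVL=3 ≤ VLMAX=8, so vl = 3

vl = 3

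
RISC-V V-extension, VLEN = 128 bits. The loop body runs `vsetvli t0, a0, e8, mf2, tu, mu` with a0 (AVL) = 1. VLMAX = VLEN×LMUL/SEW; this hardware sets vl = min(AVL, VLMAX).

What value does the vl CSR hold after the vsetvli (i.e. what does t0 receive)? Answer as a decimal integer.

vl = 1

VLMAX = (128 × 1/2) / 8 = 8 lanes
AVL=1 ≤ VLMAX=8, so vl = 1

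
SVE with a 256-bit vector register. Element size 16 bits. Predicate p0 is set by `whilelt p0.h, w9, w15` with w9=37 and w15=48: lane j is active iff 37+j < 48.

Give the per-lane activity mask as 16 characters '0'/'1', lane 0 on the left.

predicate = 1111111111100000

register lanes = 256/16 = 16
active while 37+j < 48, i.e. j ∈ [0,11) capped at 16 ⇒ 11
bits (lane 0 leftmost): 1111111111100000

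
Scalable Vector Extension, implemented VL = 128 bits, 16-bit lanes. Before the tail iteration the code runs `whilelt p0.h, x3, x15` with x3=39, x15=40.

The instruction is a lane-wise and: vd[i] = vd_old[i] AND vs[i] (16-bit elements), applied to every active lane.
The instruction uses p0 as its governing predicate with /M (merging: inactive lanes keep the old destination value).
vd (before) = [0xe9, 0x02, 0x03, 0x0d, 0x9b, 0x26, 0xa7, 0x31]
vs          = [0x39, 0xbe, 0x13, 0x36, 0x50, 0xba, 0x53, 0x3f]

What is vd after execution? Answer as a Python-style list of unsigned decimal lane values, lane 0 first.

128-bit reg / 16-bit elem → 8 lanes
p0[j] = (39+j < 40); true for j=0..0 → 1 lanes set
lane  0: and(0xe9,0x39) ⇒ 0x29
lane  1: tail/keep ⇒ 0x02
lane  2: tail/keep ⇒ 0x03
lane  3: tail/keep ⇒ 0x0d
lane  4: tail/keep ⇒ 0x9b
lane  5: tail/keep ⇒ 0x26
lane  6: tail/keep ⇒ 0xa7
lane  7: tail/keep ⇒ 0x31

vd = [41, 2, 3, 13, 155, 38, 167, 49]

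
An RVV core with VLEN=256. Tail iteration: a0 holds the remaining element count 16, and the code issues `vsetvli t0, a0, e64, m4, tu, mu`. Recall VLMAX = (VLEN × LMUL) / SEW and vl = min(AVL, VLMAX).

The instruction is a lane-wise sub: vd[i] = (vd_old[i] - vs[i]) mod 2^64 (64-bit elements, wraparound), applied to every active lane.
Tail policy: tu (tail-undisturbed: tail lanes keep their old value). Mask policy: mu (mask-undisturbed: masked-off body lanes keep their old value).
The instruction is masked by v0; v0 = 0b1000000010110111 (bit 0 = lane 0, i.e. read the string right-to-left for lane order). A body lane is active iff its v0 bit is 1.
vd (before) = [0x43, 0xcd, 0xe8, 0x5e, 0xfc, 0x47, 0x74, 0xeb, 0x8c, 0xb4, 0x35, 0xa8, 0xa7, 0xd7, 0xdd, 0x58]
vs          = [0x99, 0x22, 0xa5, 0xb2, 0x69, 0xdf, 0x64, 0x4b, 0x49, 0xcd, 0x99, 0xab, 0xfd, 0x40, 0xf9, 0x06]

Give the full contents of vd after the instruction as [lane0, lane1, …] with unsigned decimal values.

vd = [18446744073709551530, 171, 67, 94, 147, 18446744073709551464, 116, 160, 140, 180, 53, 168, 167, 215, 221, 82]

VLMAX = (256 × 4) / 64 = 16 lanes
AVL=16 ≤ VLMAX=16, so vl = 16
vd[0] sub(0x43,0x99) -> 0xffffffffffffffaa
vd[1] sub(0xcd,0x22) -> 0xab
vd[2] sub(0xe8,0xa5) -> 0x43
vd[3] mask-off/keep -> 0x5e
vd[4] sub(0xfc,0x69) -> 0x93
vd[5] sub(0x47,0xdf) -> 0xffffffffffffff68
vd[6] mask-off/keep -> 0x74
vd[7] sub(0xeb,0x4b) -> 0xa0
vd[8] mask-off/keep -> 0x8c
vd[9] mask-off/keep -> 0xb4
vd[10] mask-off/keep -> 0x35
vd[11] mask-off/keep -> 0xa8
vd[12] mask-off/keep -> 0xa7
vd[13] mask-off/keep -> 0xd7
vd[14] mask-off/keep -> 0xdd
vd[15] sub(0x58,0x06) -> 0x52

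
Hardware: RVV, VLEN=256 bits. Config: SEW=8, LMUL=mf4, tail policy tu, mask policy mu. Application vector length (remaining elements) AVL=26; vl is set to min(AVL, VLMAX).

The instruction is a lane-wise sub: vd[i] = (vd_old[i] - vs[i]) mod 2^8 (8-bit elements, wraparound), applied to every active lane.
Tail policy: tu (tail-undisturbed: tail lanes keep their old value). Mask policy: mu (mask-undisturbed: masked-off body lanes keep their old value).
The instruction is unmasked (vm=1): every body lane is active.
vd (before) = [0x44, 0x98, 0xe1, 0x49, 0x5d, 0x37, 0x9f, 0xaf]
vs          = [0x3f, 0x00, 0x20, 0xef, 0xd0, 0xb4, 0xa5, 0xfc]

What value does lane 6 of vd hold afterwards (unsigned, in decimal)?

lanes per group: 256·1/4/8 = 8
AVL=26 > VLMAX=8, so vl = 8
vd[0] sub(0x44,0x3f) -> 0x05
vd[1] sub(0x98,0x00) -> 0x98
vd[2] sub(0xe1,0x20) -> 0xc1
vd[3] sub(0x49,0xef) -> 0x5a
vd[4] sub(0x5d,0xd0) -> 0x8d
vd[5] sub(0x37,0xb4) -> 0x83
vd[6] sub(0x9f,0xa5) -> 0xfa
vd[7] sub(0xaf,0xfc) -> 0xb3

vd[6] = 250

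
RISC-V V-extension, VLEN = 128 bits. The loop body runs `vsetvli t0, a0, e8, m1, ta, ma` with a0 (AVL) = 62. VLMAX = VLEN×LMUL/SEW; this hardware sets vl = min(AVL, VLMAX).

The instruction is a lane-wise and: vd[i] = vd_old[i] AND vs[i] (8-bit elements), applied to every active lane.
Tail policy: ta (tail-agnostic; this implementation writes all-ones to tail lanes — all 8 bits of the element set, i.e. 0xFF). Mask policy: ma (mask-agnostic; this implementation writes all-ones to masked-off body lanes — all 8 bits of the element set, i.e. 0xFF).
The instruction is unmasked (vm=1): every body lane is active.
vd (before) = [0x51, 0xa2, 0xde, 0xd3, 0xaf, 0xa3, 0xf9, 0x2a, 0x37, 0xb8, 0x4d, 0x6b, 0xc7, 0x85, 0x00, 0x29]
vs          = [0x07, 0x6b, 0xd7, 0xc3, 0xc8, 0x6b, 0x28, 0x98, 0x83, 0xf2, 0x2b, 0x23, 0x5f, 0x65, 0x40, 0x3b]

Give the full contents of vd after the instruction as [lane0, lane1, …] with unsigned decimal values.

VLMAX = VLEN×LMUL/SEW = 128×1/8 = 16
vl = min(AVL, VLMAX) = min(62, 16) = 16
vd[0] and(0x51,0x07) -> 0x01
vd[1] and(0xa2,0x6b) -> 0x22
vd[2] and(0xde,0xd7) -> 0xd6
vd[3] and(0xd3,0xc3) -> 0xc3
vd[4] and(0xaf,0xc8) -> 0x88
vd[5] and(0xa3,0x6b) -> 0x23
vd[6] and(0xf9,0x28) -> 0x28
vd[7] and(0x2a,0x98) -> 0x08
vd[8] and(0x37,0x83) -> 0x03
vd[9] and(0xb8,0xf2) -> 0xb0
vd[10] and(0x4d,0x2b) -> 0x09
vd[11] and(0x6b,0x23) -> 0x23
vd[12] and(0xc7,0x5f) -> 0x47
vd[13] and(0x85,0x65) -> 0x05
vd[14] and(0x00,0x40) -> 0x00
vd[15] and(0x29,0x3b) -> 0x29

vd = [1, 34, 214, 195, 136, 35, 40, 8, 3, 176, 9, 35, 71, 5, 0, 41]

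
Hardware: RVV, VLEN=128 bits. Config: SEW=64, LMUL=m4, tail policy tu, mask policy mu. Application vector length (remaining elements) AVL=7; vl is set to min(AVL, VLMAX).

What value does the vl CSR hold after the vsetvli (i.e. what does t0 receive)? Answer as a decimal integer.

VLMAX = VLEN×LMUL/SEW = 128×4/64 = 8
AVL=7 ≤ VLMAX=8, so vl = 7

vl = 7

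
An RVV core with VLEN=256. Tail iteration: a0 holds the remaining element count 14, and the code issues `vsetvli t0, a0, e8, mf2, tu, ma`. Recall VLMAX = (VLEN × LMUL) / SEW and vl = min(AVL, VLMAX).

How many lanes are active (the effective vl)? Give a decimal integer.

VLMAX = VLEN×LMUL/SEW = 256×1/2/8 = 16
vl ← min(14, 16) = 14

vl = 14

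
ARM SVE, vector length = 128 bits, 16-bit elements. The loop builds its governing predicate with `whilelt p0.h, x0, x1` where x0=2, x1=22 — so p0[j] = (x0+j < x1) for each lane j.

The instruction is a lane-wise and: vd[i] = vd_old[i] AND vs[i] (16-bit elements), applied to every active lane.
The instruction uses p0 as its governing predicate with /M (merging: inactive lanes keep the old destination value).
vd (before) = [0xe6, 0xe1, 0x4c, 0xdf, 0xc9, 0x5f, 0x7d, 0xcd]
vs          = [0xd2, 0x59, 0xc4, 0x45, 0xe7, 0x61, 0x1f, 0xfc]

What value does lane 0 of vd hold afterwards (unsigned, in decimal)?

vd[0] = 194

register lanes = 128/16 = 8
whilelt: lane j active iff 2+j < 22 → j < 20 → 8 active
vd[0] and(0xe6,0xd2) -> 0xc2
vd[1] and(0xe1,0x59) -> 0x41
vd[2] and(0x4c,0xc4) -> 0x44
vd[3] and(0xdf,0x45) -> 0x45
vd[4] and(0xc9,0xe7) -> 0xc1
vd[5] and(0x5f,0x61) -> 0x41
vd[6] and(0x7d,0x1f) -> 0x1d
vd[7] and(0xcd,0xfc) -> 0xcc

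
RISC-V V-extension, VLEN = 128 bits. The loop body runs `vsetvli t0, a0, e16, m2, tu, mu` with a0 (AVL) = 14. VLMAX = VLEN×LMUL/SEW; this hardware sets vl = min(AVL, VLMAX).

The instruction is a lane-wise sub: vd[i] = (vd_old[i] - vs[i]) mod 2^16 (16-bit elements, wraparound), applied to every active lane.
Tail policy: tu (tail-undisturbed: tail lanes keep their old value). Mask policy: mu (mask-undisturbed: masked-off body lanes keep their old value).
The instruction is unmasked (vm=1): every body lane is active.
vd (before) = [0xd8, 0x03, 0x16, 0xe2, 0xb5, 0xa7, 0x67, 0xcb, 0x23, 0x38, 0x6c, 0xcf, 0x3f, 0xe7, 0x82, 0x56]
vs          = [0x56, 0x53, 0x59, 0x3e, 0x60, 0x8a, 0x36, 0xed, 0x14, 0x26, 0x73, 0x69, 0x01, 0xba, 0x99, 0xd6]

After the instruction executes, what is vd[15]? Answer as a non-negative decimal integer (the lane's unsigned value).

vd[15] = 86

VLMAX = VLEN×LMUL/SEW = 128×2/16 = 16
vl ← min(14, 16) = 14
lane  0: sub(0xd8,0x56) ⇒ 0x82
lane  1: sub(0x03,0x53) ⇒ 0xffb0
lane  2: sub(0x16,0x59) ⇒ 0xffbd
lane  3: sub(0xe2,0x3e) ⇒ 0xa4
lane  4: sub(0xb5,0x60) ⇒ 0x55
lane  5: sub(0xa7,0x8a) ⇒ 0x1d
lane  6: sub(0x67,0x36) ⇒ 0x31
lane  7: sub(0xcb,0xed) ⇒ 0xffde
lane  8: sub(0x23,0x14) ⇒ 0x0f
lane  9: sub(0x38,0x26) ⇒ 0x12
lane 10: sub(0x6c,0x73) ⇒ 0xfff9
lane 11: sub(0xcf,0x69) ⇒ 0x66
lane 12: sub(0x3f,0x01) ⇒ 0x3e
lane 13: sub(0xe7,0xba) ⇒ 0x2d
lane 14: tail/keep ⇒ 0x82
lane 15: tail/keep ⇒ 0x56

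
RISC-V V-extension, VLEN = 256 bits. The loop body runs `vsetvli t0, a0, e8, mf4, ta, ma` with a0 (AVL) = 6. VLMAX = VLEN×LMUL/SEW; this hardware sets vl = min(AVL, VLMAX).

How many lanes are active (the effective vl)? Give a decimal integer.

vl = 6

VLMAX = (256 × 1/4) / 8 = 8 lanes
AVL=6 ≤ VLMAX=8, so vl = 6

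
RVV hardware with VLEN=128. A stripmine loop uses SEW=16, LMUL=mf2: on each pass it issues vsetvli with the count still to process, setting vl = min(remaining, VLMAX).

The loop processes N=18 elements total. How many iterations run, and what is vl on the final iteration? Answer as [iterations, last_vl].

VLMAX = (128 × 1/2) / 16 = 4 lanes
N=18: ⌈18/4⌉ = 5 iters; last vl = 18 − 4×4 = 2

[iterations, last_vl] = [5, 2]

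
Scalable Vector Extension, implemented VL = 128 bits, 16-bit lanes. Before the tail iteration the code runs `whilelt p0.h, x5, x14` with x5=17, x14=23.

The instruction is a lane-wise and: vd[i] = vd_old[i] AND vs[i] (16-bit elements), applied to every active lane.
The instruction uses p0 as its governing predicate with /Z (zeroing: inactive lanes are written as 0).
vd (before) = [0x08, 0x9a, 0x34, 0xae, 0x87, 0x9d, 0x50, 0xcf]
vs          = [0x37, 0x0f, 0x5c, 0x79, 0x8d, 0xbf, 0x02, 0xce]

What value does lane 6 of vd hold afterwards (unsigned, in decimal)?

register lanes = 128/16 = 8
whilelt: lane j active iff 17+j < 23 → j < 6 → 6 active
  i=0: and(0x08,0x37) → 0
  i=1: and(0x9a,0x0f) → 10
  i=2: and(0x34,0x5c) → 20
  i=3: and(0xae,0x79) → 40
  i=4: and(0x87,0x8d) → 133
  i=5: and(0x9d,0xbf) → 157
  i=6: tail/zero → 0
  i=7: tail/zero → 0

vd[6] = 0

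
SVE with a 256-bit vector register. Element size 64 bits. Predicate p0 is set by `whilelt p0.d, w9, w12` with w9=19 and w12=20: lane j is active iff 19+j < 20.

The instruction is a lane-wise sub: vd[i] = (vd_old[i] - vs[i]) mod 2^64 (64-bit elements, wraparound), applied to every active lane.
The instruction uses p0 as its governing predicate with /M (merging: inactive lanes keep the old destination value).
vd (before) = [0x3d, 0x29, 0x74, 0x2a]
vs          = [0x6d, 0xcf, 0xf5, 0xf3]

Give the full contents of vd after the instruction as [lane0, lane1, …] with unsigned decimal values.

register lanes = 256/64 = 4
p0[j] = (19+j < 20); true for j=0..0 → 1 lanes set
[0] sub(0x3d,0x6d) = 0xffffffffffffffd0
[1] tail/keep = 0x29
[2] tail/keep = 0x74
[3] tail/keep = 0x2a

vd = [18446744073709551568, 41, 116, 42]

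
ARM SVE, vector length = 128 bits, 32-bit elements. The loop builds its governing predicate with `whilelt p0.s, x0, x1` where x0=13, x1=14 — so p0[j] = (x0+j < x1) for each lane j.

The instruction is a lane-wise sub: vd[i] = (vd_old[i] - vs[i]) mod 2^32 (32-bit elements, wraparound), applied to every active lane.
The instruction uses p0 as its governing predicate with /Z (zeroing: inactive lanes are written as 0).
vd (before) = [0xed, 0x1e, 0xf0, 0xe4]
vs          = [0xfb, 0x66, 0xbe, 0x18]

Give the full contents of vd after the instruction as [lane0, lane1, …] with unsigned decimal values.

vd = [4294967282, 0, 0, 0]

lane count: 128 div 32 = 4
active while 13+j < 14, i.e. j ∈ [0,1) capped at 4 ⇒ 1
  i=0: sub(0xed,0xfb) → 4294967282
  i=1: tail/zero → 0
  i=2: tail/zero → 0
  i=3: tail/zero → 0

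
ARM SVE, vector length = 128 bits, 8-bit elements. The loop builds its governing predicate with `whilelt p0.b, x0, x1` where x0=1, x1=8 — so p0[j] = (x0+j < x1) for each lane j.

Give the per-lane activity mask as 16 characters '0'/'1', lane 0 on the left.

predicate = 1111111000000000

lane count: 128 div 8 = 16
whilelt: lane j active iff 1+j < 8 → j < 7 → 7 active
bits (lane 0 leftmost): 1111111000000000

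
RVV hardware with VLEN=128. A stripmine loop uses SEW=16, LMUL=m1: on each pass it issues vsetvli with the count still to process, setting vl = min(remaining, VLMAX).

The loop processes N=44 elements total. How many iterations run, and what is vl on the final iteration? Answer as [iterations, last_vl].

[iterations, last_vl] = [6, 4]

VLMAX = VLEN×LMUL/SEW = 128×1/16 = 8
44 elements at 8/iter → 6 passes, remainder 4 on the last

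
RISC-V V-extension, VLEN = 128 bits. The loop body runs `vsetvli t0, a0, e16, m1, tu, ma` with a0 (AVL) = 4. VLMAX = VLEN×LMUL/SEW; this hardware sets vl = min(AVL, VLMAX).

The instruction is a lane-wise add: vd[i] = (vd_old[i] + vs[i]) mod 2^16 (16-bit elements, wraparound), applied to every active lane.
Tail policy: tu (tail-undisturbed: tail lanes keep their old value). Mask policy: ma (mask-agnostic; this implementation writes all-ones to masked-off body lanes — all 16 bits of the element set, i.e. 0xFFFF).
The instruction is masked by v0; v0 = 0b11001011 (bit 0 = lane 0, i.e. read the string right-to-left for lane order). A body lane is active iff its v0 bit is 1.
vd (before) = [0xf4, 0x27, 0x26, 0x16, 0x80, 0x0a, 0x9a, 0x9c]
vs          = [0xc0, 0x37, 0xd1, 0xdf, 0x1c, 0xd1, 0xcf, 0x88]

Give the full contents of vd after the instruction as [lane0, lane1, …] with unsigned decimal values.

VLMAX = VLEN×LMUL/SEW = 128×1/16 = 8
vl ← min(4, 8) = 4
lane  0: add(0xf4,0xc0) ⇒ 0x1b4
lane  1: add(0x27,0x37) ⇒ 0x5e
lane  2: mask-off/ones ⇒ 0xffff
lane  3: add(0x16,0xdf) ⇒ 0xf5
lane  4: tail/keep ⇒ 0x80
lane  5: tail/keep ⇒ 0x0a
lane  6: tail/keep ⇒ 0x9a
lane  7: tail/keep ⇒ 0x9c

vd = [436, 94, 65535, 245, 128, 10, 154, 156]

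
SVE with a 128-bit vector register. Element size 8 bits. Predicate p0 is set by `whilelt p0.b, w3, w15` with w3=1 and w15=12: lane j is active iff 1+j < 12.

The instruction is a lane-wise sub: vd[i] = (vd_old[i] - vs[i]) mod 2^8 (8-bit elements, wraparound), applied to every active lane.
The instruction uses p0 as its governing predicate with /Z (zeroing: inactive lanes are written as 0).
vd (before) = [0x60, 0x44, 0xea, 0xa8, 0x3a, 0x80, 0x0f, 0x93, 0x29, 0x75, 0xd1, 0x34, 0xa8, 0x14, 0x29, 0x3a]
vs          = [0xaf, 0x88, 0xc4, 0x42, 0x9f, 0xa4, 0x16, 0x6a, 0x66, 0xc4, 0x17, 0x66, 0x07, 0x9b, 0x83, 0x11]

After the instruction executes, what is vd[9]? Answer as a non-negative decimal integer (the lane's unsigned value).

vd[9] = 177

lane count: 128 div 8 = 16
p0[j] = (1+j < 12); true for j=0..10 → 11 lanes set
vd[0] sub(0x60,0xaf) -> 0xb1
vd[1] sub(0x44,0x88) -> 0xbc
vd[2] sub(0xea,0xc4) -> 0x26
vd[3] sub(0xa8,0x42) -> 0x66
vd[4] sub(0x3a,0x9f) -> 0x9b
vd[5] sub(0x80,0xa4) -> 0xdc
vd[6] sub(0x0f,0x16) -> 0xf9
vd[7] sub(0x93,0x6a) -> 0x29
vd[8] sub(0x29,0x66) -> 0xc3
vd[9] sub(0x75,0xc4) -> 0xb1
vd[10] sub(0xd1,0x17) -> 0xba
vd[11] tail/zero -> 0x00
vd[12] tail/zero -> 0x00
vd[13] tail/zero -> 0x00
vd[14] tail/zero -> 0x00
vd[15] tail/zero -> 0x00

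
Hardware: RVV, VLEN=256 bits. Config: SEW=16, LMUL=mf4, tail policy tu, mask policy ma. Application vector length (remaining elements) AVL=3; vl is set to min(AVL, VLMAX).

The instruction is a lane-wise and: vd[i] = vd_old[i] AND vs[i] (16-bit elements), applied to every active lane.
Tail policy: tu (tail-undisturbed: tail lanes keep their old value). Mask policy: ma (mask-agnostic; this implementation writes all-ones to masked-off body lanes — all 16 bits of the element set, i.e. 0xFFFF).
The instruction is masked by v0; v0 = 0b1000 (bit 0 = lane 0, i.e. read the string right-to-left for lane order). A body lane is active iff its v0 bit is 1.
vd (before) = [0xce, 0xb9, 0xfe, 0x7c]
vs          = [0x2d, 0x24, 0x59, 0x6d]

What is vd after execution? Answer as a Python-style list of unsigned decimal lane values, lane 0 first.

vd = [65535, 65535, 65535, 124]

VLMAX = VLEN×LMUL/SEW = 256×1/4/16 = 4
vl = min(AVL, VLMAX) = min(3, 4) = 3
[0] mask-off/ones = 0xffff
[1] mask-off/ones = 0xffff
[2] mask-off/ones = 0xffff
[3] tail/keep = 0x7c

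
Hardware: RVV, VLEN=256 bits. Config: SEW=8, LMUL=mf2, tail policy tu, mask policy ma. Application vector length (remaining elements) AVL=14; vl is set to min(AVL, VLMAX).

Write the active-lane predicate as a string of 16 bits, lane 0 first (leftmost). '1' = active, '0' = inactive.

lanes per group: 256·1/2/8 = 16
vl ← min(14, 16) = 14
bits (lane 0 leftmost): 1111111111111100

predicate = 1111111111111100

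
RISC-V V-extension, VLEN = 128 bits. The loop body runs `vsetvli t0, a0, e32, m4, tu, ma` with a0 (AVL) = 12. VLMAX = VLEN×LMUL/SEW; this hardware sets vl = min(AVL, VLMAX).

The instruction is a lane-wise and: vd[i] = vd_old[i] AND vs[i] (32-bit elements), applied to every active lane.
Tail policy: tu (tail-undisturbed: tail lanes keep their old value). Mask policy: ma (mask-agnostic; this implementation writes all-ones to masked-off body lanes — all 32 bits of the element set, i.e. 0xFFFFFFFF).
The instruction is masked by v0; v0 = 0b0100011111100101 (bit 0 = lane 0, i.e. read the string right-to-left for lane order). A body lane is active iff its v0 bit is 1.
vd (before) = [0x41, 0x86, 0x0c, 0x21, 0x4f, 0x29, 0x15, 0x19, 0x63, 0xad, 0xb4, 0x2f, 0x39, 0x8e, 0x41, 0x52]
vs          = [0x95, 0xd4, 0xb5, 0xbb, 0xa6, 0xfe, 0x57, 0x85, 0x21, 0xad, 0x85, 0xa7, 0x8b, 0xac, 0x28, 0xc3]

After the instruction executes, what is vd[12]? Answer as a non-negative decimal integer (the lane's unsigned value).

VLMAX = (128 × 4) / 32 = 16 lanes
AVL=12 ≤ VLMAX=16, so vl = 12
[0] and(0x41,0x95) = 0x01
[1] mask-off/ones = 0xffffffff
[2] and(0x0c,0xb5) = 0x04
[3] mask-off/ones = 0xffffffff
[4] mask-off/ones = 0xffffffff
[5] and(0x29,0xfe) = 0x28
[6] and(0x15,0x57) = 0x15
[7] and(0x19,0x85) = 0x01
[8] and(0x63,0x21) = 0x21
[9] and(0xad,0xad) = 0xad
[10] and(0xb4,0x85) = 0x84
[11] mask-off/ones = 0xffffffff
[12] tail/keep = 0x39
[13] tail/keep = 0x8e
[14] tail/keep = 0x41
[15] tail/keep = 0x52

vd[12] = 57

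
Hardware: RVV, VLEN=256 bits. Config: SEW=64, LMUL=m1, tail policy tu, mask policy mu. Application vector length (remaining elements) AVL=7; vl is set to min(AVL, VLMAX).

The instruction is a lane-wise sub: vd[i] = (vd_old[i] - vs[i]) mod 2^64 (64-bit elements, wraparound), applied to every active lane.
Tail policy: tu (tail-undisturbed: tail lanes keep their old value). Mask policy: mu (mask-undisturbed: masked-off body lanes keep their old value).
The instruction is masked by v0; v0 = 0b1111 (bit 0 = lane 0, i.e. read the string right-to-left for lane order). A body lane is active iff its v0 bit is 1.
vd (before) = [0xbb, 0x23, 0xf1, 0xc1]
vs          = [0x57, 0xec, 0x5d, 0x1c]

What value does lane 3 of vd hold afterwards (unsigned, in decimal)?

vd[3] = 165

VLMAX = (256 × 1) / 64 = 4 lanes
AVL=7 > VLMAX=4, so vl = 4
vd[0] sub(0xbb,0x57) -> 0x64
vd[1] sub(0x23,0xec) -> 0xffffffffffffff37
vd[2] sub(0xf1,0x5d) -> 0x94
vd[3] sub(0xc1,0x1c) -> 0xa5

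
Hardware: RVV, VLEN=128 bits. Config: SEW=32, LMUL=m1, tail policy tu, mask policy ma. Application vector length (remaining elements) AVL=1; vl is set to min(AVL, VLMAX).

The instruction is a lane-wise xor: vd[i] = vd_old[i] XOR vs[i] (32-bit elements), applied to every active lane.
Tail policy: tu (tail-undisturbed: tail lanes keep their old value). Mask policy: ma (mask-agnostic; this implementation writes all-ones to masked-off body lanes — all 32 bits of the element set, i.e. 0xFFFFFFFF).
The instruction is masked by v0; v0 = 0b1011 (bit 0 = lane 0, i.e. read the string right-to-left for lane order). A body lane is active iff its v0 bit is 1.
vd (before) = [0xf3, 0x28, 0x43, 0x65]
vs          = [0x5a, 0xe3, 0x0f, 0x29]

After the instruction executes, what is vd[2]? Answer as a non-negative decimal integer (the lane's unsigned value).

lanes per group: 128·1/32 = 4
AVL=1 ≤ VLMAX=4, so vl = 1
lane  0: xor(0xf3,0x5a) ⇒ 0xa9
lane  1: tail/keep ⇒ 0x28
lane  2: tail/keep ⇒ 0x43
lane  3: tail/keep ⇒ 0x65

vd[2] = 67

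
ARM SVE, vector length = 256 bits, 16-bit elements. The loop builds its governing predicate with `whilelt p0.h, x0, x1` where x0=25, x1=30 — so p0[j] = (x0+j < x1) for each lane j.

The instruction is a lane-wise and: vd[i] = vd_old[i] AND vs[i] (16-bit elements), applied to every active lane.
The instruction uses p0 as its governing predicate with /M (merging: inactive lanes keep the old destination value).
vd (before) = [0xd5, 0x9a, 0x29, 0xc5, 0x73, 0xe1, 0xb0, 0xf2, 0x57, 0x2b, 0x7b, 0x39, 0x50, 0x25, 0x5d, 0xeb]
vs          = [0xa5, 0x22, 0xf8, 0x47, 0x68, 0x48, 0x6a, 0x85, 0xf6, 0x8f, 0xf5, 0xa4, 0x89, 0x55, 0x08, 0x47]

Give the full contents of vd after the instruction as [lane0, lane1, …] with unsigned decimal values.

256-bit reg / 16-bit elem → 16 lanes
p0[j] = (25+j < 30); true for j=0..4 → 5 lanes set
vd[0] and(0xd5,0xa5) -> 0x85
vd[1] and(0x9a,0x22) -> 0x02
vd[2] and(0x29,0xf8) -> 0x28
vd[3] and(0xc5,0x47) -> 0x45
vd[4] and(0x73,0x68) -> 0x60
vd[5] tail/keep -> 0xe1
vd[6] tail/keep -> 0xb0
vd[7] tail/keep -> 0xf2
vd[8] tail/keep -> 0x57
vd[9] tail/keep -> 0x2b
vd[10] tail/keep -> 0x7b
vd[11] tail/keep -> 0x39
vd[12] tail/keep -> 0x50
vd[13] tail/keep -> 0x25
vd[14] tail/keep -> 0x5d
vd[15] tail/keep -> 0xeb

vd = [133, 2, 40, 69, 96, 225, 176, 242, 87, 43, 123, 57, 80, 37, 93, 235]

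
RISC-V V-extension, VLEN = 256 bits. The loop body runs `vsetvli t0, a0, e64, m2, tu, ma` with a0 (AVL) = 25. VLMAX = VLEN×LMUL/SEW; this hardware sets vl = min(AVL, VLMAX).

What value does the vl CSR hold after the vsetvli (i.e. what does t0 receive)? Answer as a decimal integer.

vl = 8

VLMAX = VLEN×LMUL/SEW = 256×2/64 = 8
AVL=25 > VLMAX=8, so vl = 8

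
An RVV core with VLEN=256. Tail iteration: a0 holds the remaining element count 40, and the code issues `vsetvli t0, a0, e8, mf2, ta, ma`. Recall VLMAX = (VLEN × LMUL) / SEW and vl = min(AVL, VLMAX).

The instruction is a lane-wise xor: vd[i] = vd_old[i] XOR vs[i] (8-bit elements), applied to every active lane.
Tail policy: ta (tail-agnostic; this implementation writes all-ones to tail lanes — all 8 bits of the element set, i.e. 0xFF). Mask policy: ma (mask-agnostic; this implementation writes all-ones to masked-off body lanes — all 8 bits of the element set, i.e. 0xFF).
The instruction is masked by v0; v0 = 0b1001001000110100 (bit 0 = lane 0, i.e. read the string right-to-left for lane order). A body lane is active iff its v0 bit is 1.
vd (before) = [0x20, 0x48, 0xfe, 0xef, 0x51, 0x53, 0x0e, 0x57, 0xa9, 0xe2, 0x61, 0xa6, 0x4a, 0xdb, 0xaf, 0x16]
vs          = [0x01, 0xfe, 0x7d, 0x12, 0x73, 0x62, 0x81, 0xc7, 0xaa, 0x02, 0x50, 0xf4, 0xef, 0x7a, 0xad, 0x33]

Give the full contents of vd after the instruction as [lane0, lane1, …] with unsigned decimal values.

vd = [255, 255, 131, 255, 34, 49, 255, 255, 255, 224, 255, 255, 165, 255, 255, 37]

VLMAX = (256 × 1/2) / 8 = 16 lanes
vl ← min(40, 16) = 16
[0] mask-off/ones = 0xff
[1] mask-off/ones = 0xff
[2] xor(0xfe,0x7d) = 0x83
[3] mask-off/ones = 0xff
[4] xor(0x51,0x73) = 0x22
[5] xor(0x53,0x62) = 0x31
[6] mask-off/ones = 0xff
[7] mask-off/ones = 0xff
[8] mask-off/ones = 0xff
[9] xor(0xe2,0x02) = 0xe0
[10] mask-off/ones = 0xff
[11] mask-off/ones = 0xff
[12] xor(0x4a,0xef) = 0xa5
[13] mask-off/ones = 0xff
[14] mask-off/ones = 0xff
[15] xor(0x16,0x33) = 0x25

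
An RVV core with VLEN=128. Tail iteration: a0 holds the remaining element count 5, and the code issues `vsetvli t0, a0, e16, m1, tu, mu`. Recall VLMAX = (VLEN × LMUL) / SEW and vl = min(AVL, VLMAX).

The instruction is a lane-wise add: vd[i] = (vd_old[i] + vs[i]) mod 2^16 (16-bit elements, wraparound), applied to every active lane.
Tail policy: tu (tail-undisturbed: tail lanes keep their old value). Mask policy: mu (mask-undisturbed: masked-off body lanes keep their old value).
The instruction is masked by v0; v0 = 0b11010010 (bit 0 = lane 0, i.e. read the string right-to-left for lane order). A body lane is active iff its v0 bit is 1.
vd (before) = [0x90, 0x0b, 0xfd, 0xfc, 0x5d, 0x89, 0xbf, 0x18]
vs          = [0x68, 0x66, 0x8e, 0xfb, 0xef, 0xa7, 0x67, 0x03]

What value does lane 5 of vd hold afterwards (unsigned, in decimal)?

vd[5] = 137

VLMAX = VLEN×LMUL/SEW = 128×1/16 = 8
vl ← min(5, 8) = 5
lane  0: mask-off/keep ⇒ 0x90
lane  1: add(0x0b,0x66) ⇒ 0x71
lane  2: mask-off/keep ⇒ 0xfd
lane  3: mask-off/keep ⇒ 0xfc
lane  4: add(0x5d,0xef) ⇒ 0x14c
lane  5: tail/keep ⇒ 0x89
lane  6: tail/keep ⇒ 0xbf
lane  7: tail/keep ⇒ 0x18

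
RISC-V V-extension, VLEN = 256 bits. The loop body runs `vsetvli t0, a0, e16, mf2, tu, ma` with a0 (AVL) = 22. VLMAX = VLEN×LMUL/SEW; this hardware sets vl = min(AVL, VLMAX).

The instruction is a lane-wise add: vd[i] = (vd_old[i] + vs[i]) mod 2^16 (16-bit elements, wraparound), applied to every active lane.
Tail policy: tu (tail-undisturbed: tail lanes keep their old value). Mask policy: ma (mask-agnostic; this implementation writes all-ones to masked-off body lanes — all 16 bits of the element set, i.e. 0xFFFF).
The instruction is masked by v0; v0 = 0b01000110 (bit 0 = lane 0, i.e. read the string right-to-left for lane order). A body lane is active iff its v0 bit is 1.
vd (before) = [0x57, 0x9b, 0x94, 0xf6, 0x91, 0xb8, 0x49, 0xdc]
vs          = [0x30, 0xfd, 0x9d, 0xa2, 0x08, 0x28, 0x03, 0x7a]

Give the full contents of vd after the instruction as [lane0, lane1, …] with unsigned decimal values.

lanes per group: 256·1/2/16 = 8
vl = min(AVL, VLMAX) = min(22, 8) = 8
lane  0: mask-off/ones ⇒ 0xffff
lane  1: add(0x9b,0xfd) ⇒ 0x198
lane  2: add(0x94,0x9d) ⇒ 0x131
lane  3: mask-off/ones ⇒ 0xffff
lane  4: mask-off/ones ⇒ 0xffff
lane  5: mask-off/ones ⇒ 0xffff
lane  6: add(0x49,0x03) ⇒ 0x4c
lane  7: mask-off/ones ⇒ 0xffff

vd = [65535, 408, 305, 65535, 65535, 65535, 76, 65535]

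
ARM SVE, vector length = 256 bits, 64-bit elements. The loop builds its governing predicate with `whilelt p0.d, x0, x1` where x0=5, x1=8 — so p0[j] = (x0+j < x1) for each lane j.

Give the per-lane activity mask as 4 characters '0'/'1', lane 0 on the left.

predicate = 1110

lane count: 256 div 64 = 4
p0[j] = (5+j < 8); true for j=0..2 → 3 lanes set
bits (lane 0 leftmost): 1110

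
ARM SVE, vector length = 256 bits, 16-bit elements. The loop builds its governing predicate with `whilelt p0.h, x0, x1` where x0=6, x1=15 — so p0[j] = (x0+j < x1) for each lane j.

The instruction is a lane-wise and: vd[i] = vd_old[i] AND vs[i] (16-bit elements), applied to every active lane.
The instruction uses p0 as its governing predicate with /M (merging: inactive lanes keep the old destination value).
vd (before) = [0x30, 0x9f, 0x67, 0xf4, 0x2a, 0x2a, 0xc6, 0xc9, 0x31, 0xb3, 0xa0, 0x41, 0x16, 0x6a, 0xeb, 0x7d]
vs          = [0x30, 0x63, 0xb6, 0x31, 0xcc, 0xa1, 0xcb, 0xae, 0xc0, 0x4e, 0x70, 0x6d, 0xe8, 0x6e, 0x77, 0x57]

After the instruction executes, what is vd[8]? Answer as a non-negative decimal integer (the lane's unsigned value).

vd[8] = 0

lane count: 256 div 16 = 16
active while 6+j < 15, i.e. j ∈ [0,9) capped at 16 ⇒ 9
vd[0] and(0x30,0x30) -> 0x30
vd[1] and(0x9f,0x63) -> 0x03
vd[2] and(0x67,0xb6) -> 0x26
vd[3] and(0xf4,0x31) -> 0x30
vd[4] and(0x2a,0xcc) -> 0x08
vd[5] and(0x2a,0xa1) -> 0x20
vd[6] and(0xc6,0xcb) -> 0xc2
vd[7] and(0xc9,0xae) -> 0x88
vd[8] and(0x31,0xc0) -> 0x00
vd[9] tail/keep -> 0xb3
vd[10] tail/keep -> 0xa0
vd[11] tail/keep -> 0x41
vd[12] tail/keep -> 0x16
vd[13] tail/keep -> 0x6a
vd[14] tail/keep -> 0xeb
vd[15] tail/keep -> 0x7d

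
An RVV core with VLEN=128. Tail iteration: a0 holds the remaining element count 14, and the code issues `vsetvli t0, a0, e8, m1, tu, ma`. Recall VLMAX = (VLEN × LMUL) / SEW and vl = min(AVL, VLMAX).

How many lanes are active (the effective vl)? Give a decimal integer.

VLMAX = (128 × 1) / 8 = 16 lanes
AVL=14 ≤ VLMAX=16, so vl = 14

vl = 14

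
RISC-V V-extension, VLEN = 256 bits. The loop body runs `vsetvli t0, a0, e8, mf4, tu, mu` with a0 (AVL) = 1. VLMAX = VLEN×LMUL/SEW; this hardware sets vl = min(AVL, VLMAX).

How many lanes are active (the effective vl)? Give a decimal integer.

lanes per group: 256·1/4/8 = 8
AVL=1 ≤ VLMAX=8, so vl = 1

vl = 1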